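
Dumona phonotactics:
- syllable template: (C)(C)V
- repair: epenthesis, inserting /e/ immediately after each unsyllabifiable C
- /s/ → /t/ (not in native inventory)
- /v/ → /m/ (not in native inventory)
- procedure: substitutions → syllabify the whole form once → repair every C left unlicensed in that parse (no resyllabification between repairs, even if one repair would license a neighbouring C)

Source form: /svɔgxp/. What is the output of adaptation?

tmɔgexepe

Substitution: /s/ → /t/, /v/ → /m/, giving /tmɔgxp/.
The consonants /g/, /x/, /p/ cannot be parsed into a legal (C)(C)V syllable (no codas are permitted; onsets may contain at most 2 consonants).
Inserting the epenthetic vowel yields /g/ → /ge/, /x/ → /xe/, /p/ → /pe/.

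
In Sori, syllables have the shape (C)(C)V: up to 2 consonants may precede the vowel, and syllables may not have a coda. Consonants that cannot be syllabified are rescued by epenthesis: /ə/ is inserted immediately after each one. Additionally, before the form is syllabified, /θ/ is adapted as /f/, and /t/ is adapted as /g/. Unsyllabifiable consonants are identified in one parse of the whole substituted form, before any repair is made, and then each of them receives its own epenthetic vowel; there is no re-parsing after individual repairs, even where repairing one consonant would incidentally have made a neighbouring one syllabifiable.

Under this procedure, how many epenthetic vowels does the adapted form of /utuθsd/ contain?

3

After substitution the input is /ugufsd/.
The unsyllabifiable consonants are /f/, /s/, /d/; each receives one epenthetic vowel.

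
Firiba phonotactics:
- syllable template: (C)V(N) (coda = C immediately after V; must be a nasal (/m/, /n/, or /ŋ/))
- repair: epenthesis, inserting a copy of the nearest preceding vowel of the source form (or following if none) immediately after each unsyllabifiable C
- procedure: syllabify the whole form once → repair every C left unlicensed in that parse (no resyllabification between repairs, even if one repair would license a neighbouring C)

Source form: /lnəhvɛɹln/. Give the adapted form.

lənəhəvɛɹɛlɛnɛ

The consonants /l/, /h/, /ɹ/, /l/, /n/ cannot be parsed into a legal (C)V(N) syllable (only a nasal (/m/, /n/, or /ŋ/) is licensed in coda position; onsets are limited to one consonant).
Epenthesis after each stranded consonant: /l/ → /lə/, /h/ → /hə/, /ɹ/ → /ɹɛ/, /l/ → /lɛ/, /n/ → /nɛ/.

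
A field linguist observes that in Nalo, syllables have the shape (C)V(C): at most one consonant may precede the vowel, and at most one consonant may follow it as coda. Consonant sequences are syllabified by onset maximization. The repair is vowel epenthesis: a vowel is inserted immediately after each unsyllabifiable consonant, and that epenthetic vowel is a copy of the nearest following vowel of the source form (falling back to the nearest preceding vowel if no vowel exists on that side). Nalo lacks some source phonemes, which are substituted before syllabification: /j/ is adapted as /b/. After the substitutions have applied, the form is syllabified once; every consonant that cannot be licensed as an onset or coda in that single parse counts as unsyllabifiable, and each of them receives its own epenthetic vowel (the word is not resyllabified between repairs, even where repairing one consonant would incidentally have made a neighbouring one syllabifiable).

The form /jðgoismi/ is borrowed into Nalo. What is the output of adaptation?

boðogoismi

Substitution: /j/ → /b/, giving /bðgoismi/.
The consonants /b/, /ð/ cannot be parsed into a legal (C)V(C) syllable (at most one coda consonant is licensed; onsets are limited to one consonant).
Each unlicensed consonant becomes the onset of a new syllable: /b/ → /bo/, /ð/ → /ðo/.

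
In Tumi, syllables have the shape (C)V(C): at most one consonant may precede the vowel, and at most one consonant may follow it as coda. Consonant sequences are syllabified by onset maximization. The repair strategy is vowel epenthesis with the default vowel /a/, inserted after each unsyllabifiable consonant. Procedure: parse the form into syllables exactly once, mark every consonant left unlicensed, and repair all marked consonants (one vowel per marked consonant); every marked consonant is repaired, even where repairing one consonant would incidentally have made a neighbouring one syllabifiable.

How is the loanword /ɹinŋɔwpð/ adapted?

ɹinŋɔwpaða

Under (C)V(C), the unsyllabifiable consonants are /p/, /ð/ (at most one coda consonant is licensed; onsets are limited to one consonant).
Each unlicensed consonant becomes the onset of a new syllable: /p/ → /pa/, /ð/ → /ða/.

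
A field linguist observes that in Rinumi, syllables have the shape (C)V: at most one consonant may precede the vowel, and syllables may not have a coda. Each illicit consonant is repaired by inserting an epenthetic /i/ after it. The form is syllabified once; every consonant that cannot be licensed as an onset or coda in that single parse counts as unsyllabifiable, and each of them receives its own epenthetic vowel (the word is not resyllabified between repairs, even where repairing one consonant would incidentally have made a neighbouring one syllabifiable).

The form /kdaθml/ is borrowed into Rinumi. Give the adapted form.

Syllabifying with onset maximization leaves /k/, /θ/, /m/, /l/ stranded (no codas are permitted; onsets are limited to one consonant).
Inserting the epenthetic vowel yields /k/ → /ki/, /θ/ → /θi/, /m/ → /mi/, /l/ → /li/.

kidaθimili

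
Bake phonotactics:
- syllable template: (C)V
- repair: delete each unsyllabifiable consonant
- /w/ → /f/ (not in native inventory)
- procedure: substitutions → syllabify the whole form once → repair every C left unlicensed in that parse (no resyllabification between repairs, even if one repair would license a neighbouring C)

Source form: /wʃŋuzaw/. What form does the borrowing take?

ŋuza

Substitution: /w/ → /f/, giving /fʃŋuzaf/.
The consonants /f/, /ʃ/, /f/ cannot be parsed into a legal (C)V syllable (no codas are permitted; onsets are limited to one consonant).
Deletion applies to /f/, /ʃ/, /f/.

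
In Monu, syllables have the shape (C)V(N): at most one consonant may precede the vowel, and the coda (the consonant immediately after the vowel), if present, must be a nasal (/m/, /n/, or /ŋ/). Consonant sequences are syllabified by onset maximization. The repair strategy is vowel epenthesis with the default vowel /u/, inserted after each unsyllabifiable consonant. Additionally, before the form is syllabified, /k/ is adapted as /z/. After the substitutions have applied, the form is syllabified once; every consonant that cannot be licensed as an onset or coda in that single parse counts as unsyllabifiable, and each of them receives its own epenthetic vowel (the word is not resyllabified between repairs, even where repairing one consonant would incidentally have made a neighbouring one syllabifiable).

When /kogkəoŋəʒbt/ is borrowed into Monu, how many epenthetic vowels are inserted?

After substitution the input is /zogzəoŋəʒbt/.
The unsyllabifiable consonants are /g/, /ʒ/, /b/, /t/; each receives one epenthetic vowel.

4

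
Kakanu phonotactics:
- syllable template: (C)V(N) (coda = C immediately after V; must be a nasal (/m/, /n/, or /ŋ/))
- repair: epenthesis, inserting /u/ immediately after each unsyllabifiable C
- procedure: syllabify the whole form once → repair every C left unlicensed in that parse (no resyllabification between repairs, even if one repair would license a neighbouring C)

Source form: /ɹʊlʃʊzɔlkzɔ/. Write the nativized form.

ɹʊluʃʊzɔlukuzɔ

Syllabifying with onset maximization leaves /l/, /l/, /k/ stranded (only a nasal (/m/, /n/, or /ŋ/) is licensed in coda position; onsets are limited to one consonant).
Each unlicensed consonant becomes the onset of a new syllable: /l/ → /lu/, /l/ → /lu/, /k/ → /ku/.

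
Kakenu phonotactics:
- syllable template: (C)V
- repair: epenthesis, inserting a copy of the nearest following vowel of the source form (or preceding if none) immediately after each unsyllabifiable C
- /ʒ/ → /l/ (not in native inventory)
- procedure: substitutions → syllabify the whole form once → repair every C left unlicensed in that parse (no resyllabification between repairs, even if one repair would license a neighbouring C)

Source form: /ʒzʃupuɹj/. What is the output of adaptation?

luzuʃupuɹuju

Substitution: /ʒ/ → /l/, giving /lzʃupuɹj/.
The consonants /l/, /z/, /ɹ/, /j/ cannot be parsed into a legal (C)V syllable (no codas are permitted; onsets are limited to one consonant).
Inserting the epenthetic vowel yields /l/ → /lu/, /z/ → /zu/, /ɹ/ → /ɹu/, /j/ → /ju/.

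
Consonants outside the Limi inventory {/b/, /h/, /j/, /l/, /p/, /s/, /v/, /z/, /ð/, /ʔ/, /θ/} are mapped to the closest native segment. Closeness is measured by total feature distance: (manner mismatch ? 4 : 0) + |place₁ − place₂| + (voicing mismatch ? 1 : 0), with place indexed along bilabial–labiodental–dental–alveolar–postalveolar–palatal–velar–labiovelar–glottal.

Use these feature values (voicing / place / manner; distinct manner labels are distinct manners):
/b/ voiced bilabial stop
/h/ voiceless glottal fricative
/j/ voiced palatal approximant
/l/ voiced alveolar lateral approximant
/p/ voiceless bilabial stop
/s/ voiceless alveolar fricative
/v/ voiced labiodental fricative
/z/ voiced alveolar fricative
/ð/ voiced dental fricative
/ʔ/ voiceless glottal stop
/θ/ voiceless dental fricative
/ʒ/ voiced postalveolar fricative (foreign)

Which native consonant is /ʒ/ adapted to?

z

/z/ is closest: same manner (fricative), place distance 1 (postalveolar→alveolar), same voicing; total 1. Next closest is /s/ at distance 2.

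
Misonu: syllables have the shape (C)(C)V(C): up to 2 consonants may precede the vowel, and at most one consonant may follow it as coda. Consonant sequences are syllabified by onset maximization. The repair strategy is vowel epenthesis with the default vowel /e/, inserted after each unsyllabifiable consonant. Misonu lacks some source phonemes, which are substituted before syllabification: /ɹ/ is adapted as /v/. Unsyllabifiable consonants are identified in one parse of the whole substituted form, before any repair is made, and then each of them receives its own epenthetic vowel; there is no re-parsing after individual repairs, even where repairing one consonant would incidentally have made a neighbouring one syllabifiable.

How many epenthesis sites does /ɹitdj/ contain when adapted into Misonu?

2

After substitution the input is /vitdj/.
The unsyllabifiable consonants are /d/, /j/; each receives one epenthetic vowel.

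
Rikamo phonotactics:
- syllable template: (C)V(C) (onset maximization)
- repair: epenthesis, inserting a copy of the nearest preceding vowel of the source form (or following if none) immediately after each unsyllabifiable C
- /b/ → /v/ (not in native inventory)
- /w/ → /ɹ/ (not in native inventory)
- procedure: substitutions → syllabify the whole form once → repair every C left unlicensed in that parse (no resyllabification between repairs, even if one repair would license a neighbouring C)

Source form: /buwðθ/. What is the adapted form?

vuɹðuθu

Substitution: /b/ → /v/, /w/ → /ɹ/, giving /vuɹðθ/.
Syllabifying with onset maximization leaves /ð/, /θ/ stranded (at most one coda consonant is licensed; onsets are limited to one consonant).
Inserting the epenthetic vowel yields /ð/ → /ðu/, /θ/ → /θu/.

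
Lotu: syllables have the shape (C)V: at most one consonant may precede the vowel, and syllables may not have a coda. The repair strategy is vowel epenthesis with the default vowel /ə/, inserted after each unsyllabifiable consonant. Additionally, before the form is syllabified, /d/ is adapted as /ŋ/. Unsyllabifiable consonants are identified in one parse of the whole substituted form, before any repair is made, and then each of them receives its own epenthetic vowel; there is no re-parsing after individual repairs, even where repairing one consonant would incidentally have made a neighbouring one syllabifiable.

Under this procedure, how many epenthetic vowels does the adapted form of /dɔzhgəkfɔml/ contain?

After substitution the input is /ŋɔzhgəkfɔml/.
The unsyllabifiable consonants are /z/, /h/, /k/, /m/, /l/; each receives one epenthetic vowel.

5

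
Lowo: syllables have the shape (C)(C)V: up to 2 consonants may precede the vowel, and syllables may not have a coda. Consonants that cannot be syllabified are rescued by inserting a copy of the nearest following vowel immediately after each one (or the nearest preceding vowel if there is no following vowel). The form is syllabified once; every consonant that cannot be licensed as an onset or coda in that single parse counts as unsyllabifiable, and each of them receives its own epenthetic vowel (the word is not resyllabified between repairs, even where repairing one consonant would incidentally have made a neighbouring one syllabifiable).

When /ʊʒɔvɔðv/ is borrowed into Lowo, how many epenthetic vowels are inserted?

2

The unsyllabifiable consonants are /ð/, /v/; each receives one epenthetic vowel.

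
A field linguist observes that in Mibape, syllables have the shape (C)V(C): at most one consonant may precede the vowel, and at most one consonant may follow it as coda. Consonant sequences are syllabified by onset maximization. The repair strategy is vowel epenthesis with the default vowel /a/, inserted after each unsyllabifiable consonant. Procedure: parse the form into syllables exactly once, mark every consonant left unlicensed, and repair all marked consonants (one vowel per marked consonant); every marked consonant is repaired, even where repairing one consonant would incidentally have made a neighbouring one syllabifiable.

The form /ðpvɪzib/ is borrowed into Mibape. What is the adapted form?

Under (C)V(C), the unsyllabifiable consonants are /ð/, /p/ (at most one coda consonant is licensed; onsets are limited to one consonant).
Each unlicensed consonant becomes the onset of a new syllable: /ð/ → /ða/, /p/ → /pa/.

ðapavɪzib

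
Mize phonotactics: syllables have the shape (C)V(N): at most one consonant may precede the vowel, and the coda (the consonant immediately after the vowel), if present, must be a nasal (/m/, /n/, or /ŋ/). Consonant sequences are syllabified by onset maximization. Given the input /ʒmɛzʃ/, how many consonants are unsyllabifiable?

3

The consonants /ʒ/, /z/, /ʃ/ cannot be parsed into a legal (C)V(N) syllable (only a nasal (/m/, /n/, or /ŋ/) is licensed in coda position; onsets are limited to one consonant).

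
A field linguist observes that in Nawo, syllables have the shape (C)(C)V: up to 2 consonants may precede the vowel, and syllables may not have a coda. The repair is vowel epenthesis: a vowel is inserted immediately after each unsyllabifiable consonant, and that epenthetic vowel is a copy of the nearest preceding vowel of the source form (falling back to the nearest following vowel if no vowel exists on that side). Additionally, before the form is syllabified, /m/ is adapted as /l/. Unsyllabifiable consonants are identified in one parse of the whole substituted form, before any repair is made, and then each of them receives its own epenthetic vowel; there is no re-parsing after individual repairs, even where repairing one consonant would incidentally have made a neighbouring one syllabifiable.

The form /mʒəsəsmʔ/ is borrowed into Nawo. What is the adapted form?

Substitution: /m/ → /l/, giving /lʒəsəslʔ/.
The consonants /s/, /l/, /ʔ/ cannot be parsed into a legal (C)(C)V syllable (no codas are permitted; onsets may contain at most 2 consonants).
Epenthesis after each stranded consonant: /s/ → /sə/, /l/ → /lə/, /ʔ/ → /ʔə/.

lʒəsəsələʔə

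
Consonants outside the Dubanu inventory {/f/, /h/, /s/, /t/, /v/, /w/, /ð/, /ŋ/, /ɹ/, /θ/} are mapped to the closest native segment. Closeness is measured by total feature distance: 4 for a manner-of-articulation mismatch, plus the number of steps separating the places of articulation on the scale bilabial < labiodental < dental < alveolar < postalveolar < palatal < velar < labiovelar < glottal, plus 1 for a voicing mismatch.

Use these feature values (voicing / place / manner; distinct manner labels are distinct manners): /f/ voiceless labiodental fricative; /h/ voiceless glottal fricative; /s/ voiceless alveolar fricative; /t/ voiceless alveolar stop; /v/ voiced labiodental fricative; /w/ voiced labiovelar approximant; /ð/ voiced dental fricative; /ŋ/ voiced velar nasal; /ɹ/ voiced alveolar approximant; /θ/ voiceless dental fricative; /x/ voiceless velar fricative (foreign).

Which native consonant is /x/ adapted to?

/h/ is closest: same manner (fricative), place distance 2 (velar→glottal), same voicing; total 2. Next closest is /s/ at distance 3.

h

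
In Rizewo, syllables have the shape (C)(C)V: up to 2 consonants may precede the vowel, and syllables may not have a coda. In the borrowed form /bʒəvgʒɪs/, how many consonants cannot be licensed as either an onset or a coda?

Under (C)(C)V, the unsyllabifiable consonants are /v/, /s/ (no codas are permitted; onsets may contain at most 2 consonants).

2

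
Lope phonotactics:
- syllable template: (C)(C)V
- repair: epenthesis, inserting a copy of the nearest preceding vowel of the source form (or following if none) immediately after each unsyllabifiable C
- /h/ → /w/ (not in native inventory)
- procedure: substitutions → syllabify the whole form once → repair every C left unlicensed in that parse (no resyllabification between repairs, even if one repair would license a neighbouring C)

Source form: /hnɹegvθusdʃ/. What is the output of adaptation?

Substitution: /h/ → /w/, giving /wnɹegvθusdʃ/.
Under (C)(C)V, the unsyllabifiable consonants are /w/, /g/, /s/, /d/, /ʃ/ (no codas are permitted; onsets may contain at most 2 consonants).
Inserting the epenthetic vowel yields /w/ → /we/, /g/ → /ge/, /s/ → /su/, /d/ → /du/, /ʃ/ → /ʃu/.

wenɹegevθusuduʃu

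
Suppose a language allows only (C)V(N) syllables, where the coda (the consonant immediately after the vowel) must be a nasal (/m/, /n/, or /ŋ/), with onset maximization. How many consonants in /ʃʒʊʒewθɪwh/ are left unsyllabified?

The consonants /ʃ/, /w/, /w/, /h/ cannot be parsed into a legal (C)V(N) syllable (only a nasal (/m/, /n/, or /ŋ/) is licensed in coda position; onsets are limited to one consonant).

4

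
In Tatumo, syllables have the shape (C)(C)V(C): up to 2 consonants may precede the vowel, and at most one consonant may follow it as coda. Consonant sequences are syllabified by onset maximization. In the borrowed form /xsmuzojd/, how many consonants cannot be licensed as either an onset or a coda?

Under (C)(C)V(C), the unsyllabifiable consonants are /x/, /d/ (at most one coda consonant is licensed; onsets may contain at most 2 consonants).

2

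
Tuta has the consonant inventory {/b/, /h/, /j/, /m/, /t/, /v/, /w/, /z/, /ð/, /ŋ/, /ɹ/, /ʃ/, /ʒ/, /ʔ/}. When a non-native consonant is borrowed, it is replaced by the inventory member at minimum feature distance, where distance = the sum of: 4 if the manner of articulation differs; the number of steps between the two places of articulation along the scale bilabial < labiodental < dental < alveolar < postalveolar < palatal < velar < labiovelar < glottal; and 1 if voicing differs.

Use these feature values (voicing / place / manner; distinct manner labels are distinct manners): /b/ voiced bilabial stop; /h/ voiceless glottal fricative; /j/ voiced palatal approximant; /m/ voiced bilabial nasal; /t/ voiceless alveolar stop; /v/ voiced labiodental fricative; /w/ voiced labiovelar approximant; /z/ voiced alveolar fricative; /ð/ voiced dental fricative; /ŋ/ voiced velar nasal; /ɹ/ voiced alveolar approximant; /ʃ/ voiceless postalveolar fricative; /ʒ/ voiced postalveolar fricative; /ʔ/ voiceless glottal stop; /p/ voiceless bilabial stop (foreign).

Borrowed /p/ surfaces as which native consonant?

/b/ is closest: same manner (stop), place distance 0 (bilabial→bilabial), voicing differs (+1); total 1. Next closest is /t/ at distance 3.

b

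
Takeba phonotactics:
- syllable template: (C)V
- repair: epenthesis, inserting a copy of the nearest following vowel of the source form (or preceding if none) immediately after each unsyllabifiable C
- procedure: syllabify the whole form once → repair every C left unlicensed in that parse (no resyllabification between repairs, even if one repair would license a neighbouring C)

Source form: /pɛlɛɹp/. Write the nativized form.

Under (C)V, the unsyllabifiable consonants are /ɹ/, /p/ (no codas are permitted; onsets are limited to one consonant).
Inserting the epenthetic vowel yields /ɹ/ → /ɹɛ/, /p/ → /pɛ/.

pɛlɛɹɛpɛ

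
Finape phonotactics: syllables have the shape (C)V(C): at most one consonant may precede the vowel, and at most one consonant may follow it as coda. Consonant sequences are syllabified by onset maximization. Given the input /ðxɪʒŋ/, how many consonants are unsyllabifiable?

2

Under (C)V(C), the unsyllabifiable consonants are /ð/, /ŋ/ (at most one coda consonant is licensed; onsets are limited to one consonant).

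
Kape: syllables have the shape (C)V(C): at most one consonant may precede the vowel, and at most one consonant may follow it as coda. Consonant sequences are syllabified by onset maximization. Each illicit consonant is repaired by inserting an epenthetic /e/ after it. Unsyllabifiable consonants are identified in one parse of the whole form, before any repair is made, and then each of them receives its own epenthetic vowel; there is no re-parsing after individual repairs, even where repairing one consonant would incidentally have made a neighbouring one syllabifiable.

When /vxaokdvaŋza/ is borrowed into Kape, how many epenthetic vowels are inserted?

2

The unsyllabifiable consonants are /v/, /d/; each receives one epenthetic vowel.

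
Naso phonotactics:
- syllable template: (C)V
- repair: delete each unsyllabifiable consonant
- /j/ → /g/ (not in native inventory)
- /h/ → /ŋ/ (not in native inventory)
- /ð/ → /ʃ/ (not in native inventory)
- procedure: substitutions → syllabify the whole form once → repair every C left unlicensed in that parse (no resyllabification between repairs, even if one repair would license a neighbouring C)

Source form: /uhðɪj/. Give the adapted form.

uʃɪ

Substitution: /h/ → /ŋ/, /ð/ → /ʃ/, /j/ → /g/, giving /uŋʃɪg/.
The consonants /ŋ/, /g/ cannot be parsed into a legal (C)V syllable (no codas are permitted; onsets are limited to one consonant).
Deleting the stranded consonants removes /ŋ/, /g/.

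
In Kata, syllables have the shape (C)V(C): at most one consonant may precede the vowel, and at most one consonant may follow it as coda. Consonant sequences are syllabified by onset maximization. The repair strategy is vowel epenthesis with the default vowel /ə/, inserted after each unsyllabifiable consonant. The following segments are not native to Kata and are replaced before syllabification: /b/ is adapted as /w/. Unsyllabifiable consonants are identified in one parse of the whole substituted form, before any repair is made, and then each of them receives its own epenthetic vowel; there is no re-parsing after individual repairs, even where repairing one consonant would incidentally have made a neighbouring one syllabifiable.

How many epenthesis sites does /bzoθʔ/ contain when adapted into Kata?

After substitution the input is /wzoθʔ/.
The unsyllabifiable consonants are /w/, /ʔ/; each receives one epenthetic vowel.

2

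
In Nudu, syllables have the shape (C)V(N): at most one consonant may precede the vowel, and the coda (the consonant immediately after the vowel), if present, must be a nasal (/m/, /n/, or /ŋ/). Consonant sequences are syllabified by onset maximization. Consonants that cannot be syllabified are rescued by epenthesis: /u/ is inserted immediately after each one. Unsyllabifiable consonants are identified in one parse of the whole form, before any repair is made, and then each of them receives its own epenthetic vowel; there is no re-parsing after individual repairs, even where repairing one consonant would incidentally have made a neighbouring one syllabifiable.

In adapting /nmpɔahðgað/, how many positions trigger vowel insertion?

The unsyllabifiable consonants are /n/, /m/, /h/, /ð/, /ð/; each receives one epenthetic vowel.

5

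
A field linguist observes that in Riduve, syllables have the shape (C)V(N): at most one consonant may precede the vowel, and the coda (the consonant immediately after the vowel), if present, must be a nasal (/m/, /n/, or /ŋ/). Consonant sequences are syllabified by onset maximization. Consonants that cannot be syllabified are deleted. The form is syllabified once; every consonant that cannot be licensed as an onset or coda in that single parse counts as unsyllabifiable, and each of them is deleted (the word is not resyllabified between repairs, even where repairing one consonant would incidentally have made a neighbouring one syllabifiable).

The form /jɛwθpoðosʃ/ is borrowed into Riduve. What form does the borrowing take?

jɛpoðo

The consonants /w/, /θ/, /s/, /ʃ/ cannot be parsed into a legal (C)V(N) syllable (only a nasal (/m/, /n/, or /ŋ/) is licensed in coda position; onsets are limited to one consonant).
Each unlicensed consonant is deleted: /w/, /θ/, /s/, /ʃ/.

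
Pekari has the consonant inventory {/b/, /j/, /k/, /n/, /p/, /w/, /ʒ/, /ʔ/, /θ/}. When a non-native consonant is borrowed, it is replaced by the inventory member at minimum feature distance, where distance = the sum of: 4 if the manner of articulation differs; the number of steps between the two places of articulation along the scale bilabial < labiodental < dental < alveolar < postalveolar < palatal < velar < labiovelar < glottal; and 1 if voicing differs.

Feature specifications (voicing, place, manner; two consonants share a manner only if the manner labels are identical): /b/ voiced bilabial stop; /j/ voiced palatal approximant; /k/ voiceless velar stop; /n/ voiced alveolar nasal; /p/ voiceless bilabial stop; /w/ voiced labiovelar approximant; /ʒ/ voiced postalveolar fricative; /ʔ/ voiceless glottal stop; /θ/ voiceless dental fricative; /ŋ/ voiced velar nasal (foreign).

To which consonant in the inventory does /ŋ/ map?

/n/ is closest: same manner (nasal), place distance 3 (velar→alveolar), same voicing; total 3. Next closest is /j/ at distance 5.

n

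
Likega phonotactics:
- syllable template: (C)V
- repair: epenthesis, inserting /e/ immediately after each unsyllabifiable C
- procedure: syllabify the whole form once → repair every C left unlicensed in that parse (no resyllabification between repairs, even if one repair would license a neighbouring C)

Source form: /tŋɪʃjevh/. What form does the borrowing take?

teŋɪʃejevehe

The consonants /t/, /ʃ/, /v/, /h/ cannot be parsed into a legal (C)V syllable (no codas are permitted; onsets are limited to one consonant).
Inserting the epenthetic vowel yields /t/ → /te/, /ʃ/ → /ʃe/, /v/ → /ve/, /h/ → /he/.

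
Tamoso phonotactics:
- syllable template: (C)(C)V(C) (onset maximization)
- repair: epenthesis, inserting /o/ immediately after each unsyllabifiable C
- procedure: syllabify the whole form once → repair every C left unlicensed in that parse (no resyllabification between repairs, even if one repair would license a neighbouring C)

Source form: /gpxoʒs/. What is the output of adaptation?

gopxoʒso

Under (C)(C)V(C), the unsyllabifiable consonants are /g/, /s/ (at most one coda consonant is licensed; onsets may contain at most 2 consonants).
Epenthesis after each stranded consonant: /g/ → /go/, /s/ → /so/.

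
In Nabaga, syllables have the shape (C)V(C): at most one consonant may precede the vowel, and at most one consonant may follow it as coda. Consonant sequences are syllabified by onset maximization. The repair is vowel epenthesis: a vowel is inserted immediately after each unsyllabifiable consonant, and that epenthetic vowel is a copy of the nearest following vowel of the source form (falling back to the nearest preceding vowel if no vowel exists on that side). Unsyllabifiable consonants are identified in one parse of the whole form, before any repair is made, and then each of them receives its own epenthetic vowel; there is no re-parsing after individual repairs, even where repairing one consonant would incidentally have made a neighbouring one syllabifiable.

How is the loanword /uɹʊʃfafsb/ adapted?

Under (C)V(C), the unsyllabifiable consonants are /s/, /b/ (at most one coda consonant is licensed; onsets are limited to one consonant).
Inserting the epenthetic vowel yields /s/ → /sa/, /b/ → /ba/.

uɹʊʃfafsaba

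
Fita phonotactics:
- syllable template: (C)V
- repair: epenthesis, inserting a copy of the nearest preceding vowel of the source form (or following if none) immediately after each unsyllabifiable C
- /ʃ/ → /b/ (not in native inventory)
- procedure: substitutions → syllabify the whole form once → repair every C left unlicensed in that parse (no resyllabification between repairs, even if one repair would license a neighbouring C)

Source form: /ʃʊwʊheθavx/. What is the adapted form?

Substitution: /ʃ/ → /b/, giving /bʊwʊheθavx/.
The consonants /v/, /x/ cannot be parsed into a legal (C)V syllable (no codas are permitted; onsets are limited to one consonant).
Epenthesis after each stranded consonant: /v/ → /va/, /x/ → /xa/.

bʊwʊheθavaxa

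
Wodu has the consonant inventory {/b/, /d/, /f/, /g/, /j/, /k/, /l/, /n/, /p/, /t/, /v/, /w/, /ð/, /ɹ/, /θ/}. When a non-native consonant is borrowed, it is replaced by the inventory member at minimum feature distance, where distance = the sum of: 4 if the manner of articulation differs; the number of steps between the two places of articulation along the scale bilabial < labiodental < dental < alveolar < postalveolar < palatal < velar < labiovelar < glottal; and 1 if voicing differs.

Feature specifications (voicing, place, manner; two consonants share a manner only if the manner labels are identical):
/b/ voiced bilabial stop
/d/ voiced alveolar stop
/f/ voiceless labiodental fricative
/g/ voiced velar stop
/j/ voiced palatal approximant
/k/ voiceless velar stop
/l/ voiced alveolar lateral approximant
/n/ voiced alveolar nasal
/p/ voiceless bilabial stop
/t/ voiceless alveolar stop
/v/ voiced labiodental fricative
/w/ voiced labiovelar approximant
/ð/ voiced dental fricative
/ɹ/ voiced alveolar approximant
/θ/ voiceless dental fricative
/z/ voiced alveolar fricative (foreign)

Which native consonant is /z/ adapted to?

ð

/ð/ is closest: same manner (fricative), place distance 1 (alveolar→dental), same voicing; total 1. Next closest is /v/ at distance 2.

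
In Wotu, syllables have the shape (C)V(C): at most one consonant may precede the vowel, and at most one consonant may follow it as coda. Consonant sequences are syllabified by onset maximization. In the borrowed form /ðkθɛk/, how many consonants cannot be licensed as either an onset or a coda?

Under (C)V(C), the unsyllabifiable consonants are /ð/, /k/ (at most one coda consonant is licensed; onsets are limited to one consonant).

2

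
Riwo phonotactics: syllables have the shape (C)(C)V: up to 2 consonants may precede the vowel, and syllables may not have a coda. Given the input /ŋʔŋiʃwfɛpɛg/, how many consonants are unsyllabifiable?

3

Syllabifying with onset maximization leaves /ŋ/, /ʃ/, /g/ stranded (no codas are permitted; onsets may contain at most 2 consonants).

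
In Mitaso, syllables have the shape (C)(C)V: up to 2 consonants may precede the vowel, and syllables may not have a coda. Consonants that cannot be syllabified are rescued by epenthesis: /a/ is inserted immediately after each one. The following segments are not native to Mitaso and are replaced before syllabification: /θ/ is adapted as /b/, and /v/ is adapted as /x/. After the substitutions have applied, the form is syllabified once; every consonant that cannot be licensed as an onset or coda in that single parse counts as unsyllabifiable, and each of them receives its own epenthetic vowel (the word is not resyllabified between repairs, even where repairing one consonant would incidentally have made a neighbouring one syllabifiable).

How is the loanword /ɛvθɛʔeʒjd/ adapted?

Substitution: /v/ → /x/, /θ/ → /b/, giving /ɛxbɛʔeʒjd/.
Syllabifying with onset maximization leaves /ʒ/, /j/, /d/ stranded (no codas are permitted; onsets may contain at most 2 consonants).
Epenthesis after each stranded consonant: /ʒ/ → /ʒa/, /j/ → /ja/, /d/ → /da/.

ɛxbɛʔeʒajada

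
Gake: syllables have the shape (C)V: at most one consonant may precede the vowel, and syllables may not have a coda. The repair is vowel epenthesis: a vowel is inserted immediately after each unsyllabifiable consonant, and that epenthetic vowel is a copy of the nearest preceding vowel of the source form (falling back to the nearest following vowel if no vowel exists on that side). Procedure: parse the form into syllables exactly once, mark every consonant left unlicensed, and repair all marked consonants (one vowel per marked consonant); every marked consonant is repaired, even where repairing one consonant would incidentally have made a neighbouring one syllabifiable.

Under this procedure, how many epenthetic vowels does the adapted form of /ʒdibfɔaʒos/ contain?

The unsyllabifiable consonants are /ʒ/, /b/, /s/; each receives one epenthetic vowel.

3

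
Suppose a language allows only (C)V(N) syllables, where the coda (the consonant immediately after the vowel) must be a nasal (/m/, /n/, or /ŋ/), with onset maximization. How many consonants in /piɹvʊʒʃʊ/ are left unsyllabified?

2

The consonants /ɹ/, /ʒ/ cannot be parsed into a legal (C)V(N) syllable (only a nasal (/m/, /n/, or /ŋ/) is licensed in coda position; onsets are limited to one consonant).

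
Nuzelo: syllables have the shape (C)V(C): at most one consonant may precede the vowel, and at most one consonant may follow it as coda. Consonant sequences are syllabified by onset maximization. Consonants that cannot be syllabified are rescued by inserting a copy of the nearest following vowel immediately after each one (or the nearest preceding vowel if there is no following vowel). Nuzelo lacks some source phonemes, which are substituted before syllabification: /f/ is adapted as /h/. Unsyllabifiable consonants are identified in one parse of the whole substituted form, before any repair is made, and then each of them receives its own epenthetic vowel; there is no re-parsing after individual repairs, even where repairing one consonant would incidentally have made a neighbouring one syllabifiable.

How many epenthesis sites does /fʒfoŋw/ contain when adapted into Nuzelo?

After substitution the input is /hʒhoŋw/.
The unsyllabifiable consonants are /h/, /ʒ/, /w/; each receives one epenthetic vowel.

3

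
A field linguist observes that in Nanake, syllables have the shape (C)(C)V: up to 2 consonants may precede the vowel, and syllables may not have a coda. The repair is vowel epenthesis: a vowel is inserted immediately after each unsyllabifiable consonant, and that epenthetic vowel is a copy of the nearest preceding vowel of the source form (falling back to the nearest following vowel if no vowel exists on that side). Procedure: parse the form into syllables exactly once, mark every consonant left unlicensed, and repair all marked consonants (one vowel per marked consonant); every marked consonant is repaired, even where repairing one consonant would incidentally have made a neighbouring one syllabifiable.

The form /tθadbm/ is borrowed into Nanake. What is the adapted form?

tθadabama

Under (C)(C)V, the unsyllabifiable consonants are /d/, /b/, /m/ (no codas are permitted; onsets may contain at most 2 consonants).
Inserting the epenthetic vowel yields /d/ → /da/, /b/ → /ba/, /m/ → /ma/.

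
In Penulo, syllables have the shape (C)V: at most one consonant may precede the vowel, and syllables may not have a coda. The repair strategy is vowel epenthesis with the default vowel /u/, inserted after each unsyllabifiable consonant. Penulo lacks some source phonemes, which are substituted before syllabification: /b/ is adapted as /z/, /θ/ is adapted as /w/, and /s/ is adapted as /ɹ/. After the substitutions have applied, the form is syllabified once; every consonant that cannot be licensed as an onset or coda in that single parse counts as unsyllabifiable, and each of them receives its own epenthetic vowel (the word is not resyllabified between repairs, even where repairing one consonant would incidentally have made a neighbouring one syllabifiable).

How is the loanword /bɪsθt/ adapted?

zɪɹuwutu

Substitution: /b/ → /z/, /s/ → /ɹ/, /θ/ → /w/, giving /zɪɹwt/.
Under (C)V, the unsyllabifiable consonants are /ɹ/, /w/, /t/ (no codas are permitted; onsets are limited to one consonant).
Each unlicensed consonant becomes the onset of a new syllable: /ɹ/ → /ɹu/, /w/ → /wu/, /t/ → /tu/.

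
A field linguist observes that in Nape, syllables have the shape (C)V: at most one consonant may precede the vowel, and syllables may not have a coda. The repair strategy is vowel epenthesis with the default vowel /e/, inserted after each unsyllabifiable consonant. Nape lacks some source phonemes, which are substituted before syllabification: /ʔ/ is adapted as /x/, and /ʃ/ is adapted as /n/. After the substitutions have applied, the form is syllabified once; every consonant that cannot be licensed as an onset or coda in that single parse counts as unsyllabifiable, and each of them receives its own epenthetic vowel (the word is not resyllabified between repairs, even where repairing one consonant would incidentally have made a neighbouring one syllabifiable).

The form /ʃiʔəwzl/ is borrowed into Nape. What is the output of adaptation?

nixəwezele

Substitution: /ʃ/ → /n/, /ʔ/ → /x/, giving /nixəwzl/.
Syllabifying with onset maximization leaves /w/, /z/, /l/ stranded (no codas are permitted; onsets are limited to one consonant).
Epenthesis after each stranded consonant: /w/ → /we/, /z/ → /ze/, /l/ → /le/.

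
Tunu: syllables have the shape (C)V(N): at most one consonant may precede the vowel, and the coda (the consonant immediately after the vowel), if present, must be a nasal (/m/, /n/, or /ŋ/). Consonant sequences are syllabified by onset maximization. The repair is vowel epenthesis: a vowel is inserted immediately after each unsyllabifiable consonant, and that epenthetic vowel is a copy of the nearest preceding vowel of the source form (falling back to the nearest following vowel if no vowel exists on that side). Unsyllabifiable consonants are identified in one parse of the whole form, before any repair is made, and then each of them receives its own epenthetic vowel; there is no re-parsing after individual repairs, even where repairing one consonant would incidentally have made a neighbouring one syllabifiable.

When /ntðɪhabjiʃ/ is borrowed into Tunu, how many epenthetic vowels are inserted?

4

The unsyllabifiable consonants are /n/, /t/, /b/, /ʃ/; each receives one epenthetic vowel.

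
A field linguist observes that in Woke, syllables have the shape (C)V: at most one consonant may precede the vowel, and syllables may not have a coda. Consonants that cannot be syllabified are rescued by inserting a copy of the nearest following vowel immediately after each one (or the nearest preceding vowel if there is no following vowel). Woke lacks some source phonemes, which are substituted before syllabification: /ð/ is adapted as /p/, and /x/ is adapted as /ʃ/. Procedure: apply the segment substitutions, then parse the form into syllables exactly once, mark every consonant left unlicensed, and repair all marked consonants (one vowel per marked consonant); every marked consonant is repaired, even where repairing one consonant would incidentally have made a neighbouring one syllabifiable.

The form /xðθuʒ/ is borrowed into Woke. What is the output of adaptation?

Substitution: /x/ → /ʃ/, /ð/ → /p/, giving /ʃpθuʒ/.
The consonants /ʃ/, /p/, /ʒ/ cannot be parsed into a legal (C)V syllable (no codas are permitted; onsets are limited to one consonant).
Epenthesis after each stranded consonant: /ʃ/ → /ʃu/, /p/ → /pu/, /ʒ/ → /ʒu/.

ʃupuθuʒu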